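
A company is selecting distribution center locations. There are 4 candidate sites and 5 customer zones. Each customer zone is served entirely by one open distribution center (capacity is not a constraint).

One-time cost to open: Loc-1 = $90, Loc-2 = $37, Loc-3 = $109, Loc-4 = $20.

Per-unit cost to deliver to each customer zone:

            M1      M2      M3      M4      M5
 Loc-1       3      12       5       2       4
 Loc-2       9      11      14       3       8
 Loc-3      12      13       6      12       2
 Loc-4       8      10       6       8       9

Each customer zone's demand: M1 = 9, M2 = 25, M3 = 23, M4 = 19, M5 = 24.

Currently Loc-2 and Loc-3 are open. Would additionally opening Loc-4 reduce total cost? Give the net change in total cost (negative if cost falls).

Yes — net change −14 (cost falls by 14).

Current service cost with {Loc-2, Loc-3}: 599.
Adding Loc-4: each customer zone re-picks its cheapest; new service cost 565, saving 34.
Extra fixed cost: 20. Net change = 20 − 34 = -14.
(Totals: 745 → 731.)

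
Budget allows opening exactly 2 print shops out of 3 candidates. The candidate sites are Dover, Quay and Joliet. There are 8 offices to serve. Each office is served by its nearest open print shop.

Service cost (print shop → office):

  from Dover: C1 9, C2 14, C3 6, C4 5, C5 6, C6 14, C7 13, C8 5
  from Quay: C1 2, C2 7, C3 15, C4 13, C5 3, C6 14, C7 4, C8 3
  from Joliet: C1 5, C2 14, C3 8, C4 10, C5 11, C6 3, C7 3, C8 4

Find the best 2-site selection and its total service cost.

Choose Quay and Joliet; total service cost 39.

With exactly 2 open, each office uses its cheapest among the chosen.
{Quay, Joliet}: C1→Quay 2, C2→Quay 7, C3→Joliet 8, C4→Joliet 10, C5→Quay 3, C6→Joliet 3, C7→Joliet 3, C8→Quay 3. Service cost 39.
{Dover, Quay}: service cost 44
{Dover, Joliet}: service cost 46
Among all 3 size-2 choices, {Quay, Joliet} is lowest.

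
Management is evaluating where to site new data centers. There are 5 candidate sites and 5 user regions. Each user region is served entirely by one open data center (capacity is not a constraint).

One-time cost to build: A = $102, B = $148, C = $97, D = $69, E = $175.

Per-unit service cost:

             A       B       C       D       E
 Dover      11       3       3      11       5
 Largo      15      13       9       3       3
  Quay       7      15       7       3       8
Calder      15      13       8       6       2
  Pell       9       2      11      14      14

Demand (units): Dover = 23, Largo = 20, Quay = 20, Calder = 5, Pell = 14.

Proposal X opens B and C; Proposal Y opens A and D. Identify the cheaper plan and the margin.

Proposal Y is cheaper by 2.

Proposal X: {B, C}: Dover→B 3·23=69, Largo→C 9·20=180, Quay→C 7·20=140, Calder→C 8·5=40, Pell→B 2·14=28. Service 457; fixed 245; total 702.
Proposal Y: {A, D}: Dover→A 11·23=253, Largo→D 3·20=60, Quay→D 3·20=60, Calder→D 6·5=30, Pell→A 9·14=126. Service 529; fixed 171; total 700.
Difference: |702 − 700| = 2.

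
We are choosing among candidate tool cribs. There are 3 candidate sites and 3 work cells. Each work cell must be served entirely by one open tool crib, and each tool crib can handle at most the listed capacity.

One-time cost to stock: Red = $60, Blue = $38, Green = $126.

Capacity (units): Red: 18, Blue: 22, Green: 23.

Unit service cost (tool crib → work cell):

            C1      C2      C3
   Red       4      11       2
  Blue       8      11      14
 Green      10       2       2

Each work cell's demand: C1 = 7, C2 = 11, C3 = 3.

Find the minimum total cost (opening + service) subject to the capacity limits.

Minimum total cost: 224

Open {Green}: C1→Green 10·7=70, C2→Green 2·11=22, C3→Green 2·3=6.
Loads: Green carries 21/23. Service 98; fixed 126; total 224.
Next best feasible plan costs 242.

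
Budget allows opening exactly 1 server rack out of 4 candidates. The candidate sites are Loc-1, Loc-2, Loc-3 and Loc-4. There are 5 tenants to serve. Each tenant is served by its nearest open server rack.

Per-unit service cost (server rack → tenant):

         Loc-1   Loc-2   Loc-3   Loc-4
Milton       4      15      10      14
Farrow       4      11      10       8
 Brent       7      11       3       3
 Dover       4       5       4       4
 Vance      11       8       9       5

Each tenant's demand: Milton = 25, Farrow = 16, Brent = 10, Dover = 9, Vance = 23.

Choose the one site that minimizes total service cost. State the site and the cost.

Choose Loc-1 only; total service cost 523.

With exactly 1 open, each tenant uses its cheapest among the chosen.
{Loc-1}: Milton→Loc-1 4·25=100, Farrow→Loc-1 4·16=64, Brent→Loc-1 7·10=70, Dover→Loc-1 4·9=36, Vance→Loc-1 11·23=253. Service cost 523.
{Loc-4}: service cost 659
{Loc-3}: service cost 683
Among all 4 size-1 choices, {Loc-1} is lowest.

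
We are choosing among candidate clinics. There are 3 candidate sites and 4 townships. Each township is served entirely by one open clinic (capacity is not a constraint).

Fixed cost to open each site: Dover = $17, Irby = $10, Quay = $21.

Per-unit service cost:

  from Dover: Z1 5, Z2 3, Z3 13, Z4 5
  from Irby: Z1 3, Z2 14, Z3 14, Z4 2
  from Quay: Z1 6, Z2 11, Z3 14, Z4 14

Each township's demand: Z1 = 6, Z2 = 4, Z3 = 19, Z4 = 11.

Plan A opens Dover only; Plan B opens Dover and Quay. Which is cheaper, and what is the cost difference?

Plan A: {Dover}: Z1→Dover 5·6=30, Z2→Dover 3·4=12, Z3→Dover 13·19=247, Z4→Dover 5·11=55. Service 344; fixed 17; total 361.
Plan B: {Dover, Quay}: Z1→Dover 5·6=30, Z2→Dover 3·4=12, Z3→Dover 13·19=247, Z4→Dover 5·11=55. Service 344; fixed 38; total 382.
Difference: |361 − 382| = 21.

Plan A is cheaper by 21.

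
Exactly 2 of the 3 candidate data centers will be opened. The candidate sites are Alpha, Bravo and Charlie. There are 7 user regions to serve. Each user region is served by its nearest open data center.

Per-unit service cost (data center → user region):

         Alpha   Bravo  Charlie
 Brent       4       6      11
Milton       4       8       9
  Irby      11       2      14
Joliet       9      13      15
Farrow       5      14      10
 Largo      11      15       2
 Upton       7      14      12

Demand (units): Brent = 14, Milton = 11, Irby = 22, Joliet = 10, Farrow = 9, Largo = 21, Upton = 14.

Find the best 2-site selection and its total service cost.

With exactly 2 open, each user region uses its cheapest among the chosen.
{Alpha, Bravo}: Brent→Alpha 4·14=56, Milton→Alpha 4·11=44, Irby→Bravo 2·22=44, Joliet→Alpha 9·10=90, Farrow→Alpha 5·9=45, Largo→Alpha 11·21=231, Upton→Alpha 7·14=98. Service cost 608.
{Alpha, Charlie}: service cost 617
{Bravo, Charlie}: service cost 646
Among all 3 size-2 choices, {Alpha, Bravo} is lowest.

Choose Alpha and Bravo; total service cost 608.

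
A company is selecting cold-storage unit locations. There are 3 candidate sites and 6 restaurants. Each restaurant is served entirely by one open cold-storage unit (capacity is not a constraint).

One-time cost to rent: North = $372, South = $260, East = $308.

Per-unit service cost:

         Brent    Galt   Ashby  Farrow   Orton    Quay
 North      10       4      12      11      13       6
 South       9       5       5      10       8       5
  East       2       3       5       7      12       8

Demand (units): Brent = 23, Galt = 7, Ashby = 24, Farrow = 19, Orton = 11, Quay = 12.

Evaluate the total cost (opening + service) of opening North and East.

Each restaurant is assigned to its cheapest site among the open ones.
{North, East}: Brent→East 2·23=46, Galt→East 3·7=21, Ashby→East 5·24=120, Farrow→East 7·19=133, Orton→East 12·11=132, Quay→North 6·12=72. Service 524; fixed 680; total 1204.

Total cost: 1204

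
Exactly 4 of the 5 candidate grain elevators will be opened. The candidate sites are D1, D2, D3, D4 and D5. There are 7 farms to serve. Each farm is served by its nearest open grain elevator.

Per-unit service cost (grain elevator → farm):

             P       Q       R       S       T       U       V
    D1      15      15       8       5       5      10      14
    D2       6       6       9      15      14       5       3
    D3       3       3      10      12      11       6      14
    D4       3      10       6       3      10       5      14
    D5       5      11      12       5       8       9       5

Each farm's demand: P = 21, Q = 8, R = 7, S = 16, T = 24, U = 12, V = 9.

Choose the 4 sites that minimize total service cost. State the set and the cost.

With exactly 4 open, each farm uses its cheapest among the chosen.
{D1, D2, D3, D4}: P→D3 3·21=63, Q→D3 3·8=24, R→D4 6·7=42, S→D4 3·16=48, T→D1 5·24=120, U→D2 5·12=60, V→D2 3·9=27. Service cost 384.
{D1, D3, D4, D5}: service cost 402
{D1, D2, D4, D5}: service cost 408
Among all 5 size-4 choices, {D1, D2, D3, D4} is lowest.

Choose D1, D2, D3 and D4; total service cost 384.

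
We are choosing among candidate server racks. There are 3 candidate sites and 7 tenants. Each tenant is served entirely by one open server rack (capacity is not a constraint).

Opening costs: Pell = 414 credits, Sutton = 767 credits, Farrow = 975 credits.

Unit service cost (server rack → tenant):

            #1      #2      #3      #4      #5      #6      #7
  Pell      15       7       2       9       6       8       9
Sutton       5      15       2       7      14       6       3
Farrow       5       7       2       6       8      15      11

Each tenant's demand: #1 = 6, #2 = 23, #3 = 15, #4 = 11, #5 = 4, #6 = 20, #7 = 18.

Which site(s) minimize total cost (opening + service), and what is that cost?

For any fixed open set, each tenant goes to its cheapest open site; total = fixed + service.
{Pell}: #1→Pell 15·6=90, #2→Pell 7·23=161, #3→Pell 2·15=30, #4→Pell 9·11=99, #5→Pell 6·4=24, #6→Pell 8·20=160, #7→Pell 9·18=162. Service 726; fixed 414; total 1140.
{Sutton}: service 712 + fixed 767 = 1479
{Pell, Sutton}: #1→Sutton 5·6=30, #2→Pell 7·23=161, #3→Pell 2·15=30, #4→Sutton 7·11=77, #5→Pell 6·4=24, #6→Sutton 6·20=120, #7→Sutton 3·18=54. Service 496; fixed 1181; total 1677.
{Pell, Sutton, Farrow}: #1→Sutton 5·6=30, #2→Pell 7·23=161, #3→Pell 2·15=30, #4→Farrow 6·11=66, #5→Pell 6·4=24, #6→Sutton 6·20=120, #7→Sutton 3·18=54. Service 485; fixed 2156; total 2641.
No other subset beats 1140.

Open Pell only; minimum total cost 1140.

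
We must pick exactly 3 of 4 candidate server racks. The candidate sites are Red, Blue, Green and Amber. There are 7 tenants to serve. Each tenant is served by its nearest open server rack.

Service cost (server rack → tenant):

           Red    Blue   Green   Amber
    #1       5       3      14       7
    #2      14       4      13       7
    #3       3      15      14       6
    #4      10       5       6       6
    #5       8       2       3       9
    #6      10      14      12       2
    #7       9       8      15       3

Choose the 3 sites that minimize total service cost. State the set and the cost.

With exactly 3 open, each tenant uses its cheapest among the chosen.
{Red, Blue, Amber}: #1→Blue 3, #2→Blue 4, #3→Red 3, #4→Blue 5, #5→Blue 2, #6→Amber 2, #7→Amber 3. Service cost 22.
{Blue, Green, Amber}: service cost 25
{Red, Green, Amber}: service cost 29
Among all 4 size-3 choices, {Red, Blue, Amber} is lowest.

Choose Red, Blue and Amber; total service cost 22.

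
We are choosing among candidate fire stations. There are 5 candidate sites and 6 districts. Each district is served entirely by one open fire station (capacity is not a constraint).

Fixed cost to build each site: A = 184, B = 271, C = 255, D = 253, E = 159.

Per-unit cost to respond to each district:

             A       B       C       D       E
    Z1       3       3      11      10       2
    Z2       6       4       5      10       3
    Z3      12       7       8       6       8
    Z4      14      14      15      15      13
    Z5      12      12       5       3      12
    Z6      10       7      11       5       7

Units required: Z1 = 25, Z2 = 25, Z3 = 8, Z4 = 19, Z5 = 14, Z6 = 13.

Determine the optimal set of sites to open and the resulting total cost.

For any fixed open set, each district goes to its cheapest open site; total = fixed + service.
{E}: Z1→E 2·25=50, Z2→E 3·25=75, Z3→E 8·8=64, Z4→E 13·19=247, Z5→E 12·14=168, Z6→E 7·13=91. Service 695; fixed 159; total 854.
{D, E}: Z1→E 2·25=50, Z2→E 3·25=75, Z3→D 6·8=48, Z4→E 13·19=247, Z5→D 3·14=42, Z6→D 5·13=65. Service 527; fixed 412; total 939.
{C, E}: Z1→E 2·25=50, Z2→E 3·25=75, Z3→C 8·8=64, Z4→E 13·19=247, Z5→C 5·14=70, Z6→E 7·13=91. Service 597; fixed 414; total 1011.
{A, B, C, D, E}: service 527 + fixed 1122 = 1649
No other subset beats 854.

Open E only; minimum total cost 854.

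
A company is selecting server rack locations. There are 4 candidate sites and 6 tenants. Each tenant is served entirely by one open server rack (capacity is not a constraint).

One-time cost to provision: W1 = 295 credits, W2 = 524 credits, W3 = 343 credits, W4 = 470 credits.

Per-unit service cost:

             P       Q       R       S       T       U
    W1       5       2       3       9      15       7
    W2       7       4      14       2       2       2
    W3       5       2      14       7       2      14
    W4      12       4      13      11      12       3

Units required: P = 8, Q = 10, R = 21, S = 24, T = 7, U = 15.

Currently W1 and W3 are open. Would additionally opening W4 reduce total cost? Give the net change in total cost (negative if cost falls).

No — net change +410 (cost rises by 410).

Current service cost with {W1, W3}: 410.
Adding W4: each tenant re-picks its cheapest; new service cost 350, saving 60.
Extra fixed cost: 470. Net change = 470 − 60 = 410.
(Totals: 1048 → 1458.)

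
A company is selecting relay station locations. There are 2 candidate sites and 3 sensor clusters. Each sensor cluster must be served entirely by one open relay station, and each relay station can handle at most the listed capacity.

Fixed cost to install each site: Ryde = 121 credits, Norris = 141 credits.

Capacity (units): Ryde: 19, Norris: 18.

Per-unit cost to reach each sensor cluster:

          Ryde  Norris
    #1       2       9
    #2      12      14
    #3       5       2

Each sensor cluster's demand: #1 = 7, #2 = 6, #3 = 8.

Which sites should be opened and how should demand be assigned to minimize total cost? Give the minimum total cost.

Open {Ryde, Norris}: #1→Ryde 2·7=14, #2→Ryde 12·6=72, #3→Norris 2·8=16.
Loads: Ryde carries 13/19, Norris carries 8/18. Service 102; fixed 262; total 364.
Next best feasible plan costs 376.

Minimum total cost: 364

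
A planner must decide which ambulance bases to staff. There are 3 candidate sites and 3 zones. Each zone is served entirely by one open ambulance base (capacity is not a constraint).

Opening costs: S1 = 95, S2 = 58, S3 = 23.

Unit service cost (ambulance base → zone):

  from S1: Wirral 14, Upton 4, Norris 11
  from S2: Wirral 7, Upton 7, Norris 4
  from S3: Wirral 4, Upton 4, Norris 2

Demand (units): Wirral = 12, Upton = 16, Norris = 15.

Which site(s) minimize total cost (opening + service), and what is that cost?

Open S3 only; minimum total cost 165.

For any fixed open set, each zone goes to its cheapest open site; total = fixed + service.
{S3}: Wirral→S3 4·12=48, Upton→S3 4·16=64, Norris→S3 2·15=30. Service 142; fixed 23; total 165.
{S2, S3}: Wirral→S3 4·12=48, Upton→S3 4·16=64, Norris→S3 2·15=30. Service 142; fixed 81; total 223.
{S1, S3}: service 142 + fixed 118 = 260
{S1, S2, S3}: service 142 + fixed 176 = 318
No other subset beats 165.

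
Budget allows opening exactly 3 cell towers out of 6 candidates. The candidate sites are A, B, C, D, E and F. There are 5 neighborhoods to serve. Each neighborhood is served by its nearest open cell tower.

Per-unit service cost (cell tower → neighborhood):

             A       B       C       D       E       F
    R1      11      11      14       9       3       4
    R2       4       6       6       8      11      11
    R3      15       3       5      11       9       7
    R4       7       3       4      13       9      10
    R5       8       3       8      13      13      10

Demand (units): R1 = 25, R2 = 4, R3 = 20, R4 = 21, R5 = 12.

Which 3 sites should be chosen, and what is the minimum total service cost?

Choose A, B and E; total service cost 250.

With exactly 3 open, each neighborhood uses its cheapest among the chosen.
{A, B, E}: R1→E 3·25=75, R2→A 4·4=16, R3→B 3·20=60, R4→B 3·21=63, R5→B 3·12=36. Service cost 250.
{B, C, E}: service cost 258
{B, D, E}: service cost 258
Among all 20 size-3 choices, {A, B, E} is lowest.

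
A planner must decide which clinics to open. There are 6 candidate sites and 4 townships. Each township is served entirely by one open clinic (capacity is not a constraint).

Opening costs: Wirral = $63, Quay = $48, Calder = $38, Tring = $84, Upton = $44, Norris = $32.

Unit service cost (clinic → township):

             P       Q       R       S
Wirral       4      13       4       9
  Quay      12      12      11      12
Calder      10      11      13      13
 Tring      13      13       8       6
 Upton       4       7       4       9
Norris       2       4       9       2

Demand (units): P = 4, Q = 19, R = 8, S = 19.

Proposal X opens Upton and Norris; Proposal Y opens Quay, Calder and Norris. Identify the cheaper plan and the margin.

Proposal X: {Upton, Norris}: P→Norris 2·4=8, Q→Norris 4·19=76, R→Upton 4·8=32, S→Norris 2·19=38. Service 154; fixed 76; total 230.
Proposal Y: {Quay, Calder, Norris}: P→Norris 2·4=8, Q→Norris 4·19=76, R→Norris 9·8=72, S→Norris 2·19=38. Service 194; fixed 118; total 312.
Difference: |230 − 312| = 82.

Proposal X is cheaper by 82.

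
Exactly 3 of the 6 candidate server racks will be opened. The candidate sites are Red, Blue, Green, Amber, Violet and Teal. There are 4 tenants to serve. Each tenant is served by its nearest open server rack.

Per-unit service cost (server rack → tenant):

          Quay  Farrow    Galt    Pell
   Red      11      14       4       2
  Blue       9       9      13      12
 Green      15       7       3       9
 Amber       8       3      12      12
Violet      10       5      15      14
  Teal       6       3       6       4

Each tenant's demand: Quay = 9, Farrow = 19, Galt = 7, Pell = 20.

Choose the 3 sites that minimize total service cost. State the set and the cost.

Choose Red, Green and Teal; total service cost 172.

With exactly 3 open, each tenant uses its cheapest among the chosen.
{Red, Green, Teal}: Quay→Teal 6·9=54, Farrow→Teal 3·19=57, Galt→Green 3·7=21, Pell→Red 2·20=40. Service cost 172.
{Red, Blue, Teal}: service cost 179
{Red, Amber, Teal}: service cost 179
Among all 20 size-3 choices, {Red, Green, Teal} is lowest.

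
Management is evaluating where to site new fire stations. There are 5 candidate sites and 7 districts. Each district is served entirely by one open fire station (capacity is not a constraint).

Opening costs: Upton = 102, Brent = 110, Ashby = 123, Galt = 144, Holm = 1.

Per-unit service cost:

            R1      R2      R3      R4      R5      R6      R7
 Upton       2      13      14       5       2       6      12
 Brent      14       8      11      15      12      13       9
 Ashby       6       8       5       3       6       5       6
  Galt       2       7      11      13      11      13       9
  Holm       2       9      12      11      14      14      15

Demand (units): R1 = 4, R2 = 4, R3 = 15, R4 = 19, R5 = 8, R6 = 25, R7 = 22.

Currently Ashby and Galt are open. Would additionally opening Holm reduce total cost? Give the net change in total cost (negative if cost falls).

Current service cost with {Ashby, Galt}: 473.
Adding Holm: each district re-picks its cheapest; new service cost 473, saving 0.
Extra fixed cost: 1. Net change = 1 − 0 = 1.
(Totals: 740 → 741.)

No — net change +1 (cost rises by 1).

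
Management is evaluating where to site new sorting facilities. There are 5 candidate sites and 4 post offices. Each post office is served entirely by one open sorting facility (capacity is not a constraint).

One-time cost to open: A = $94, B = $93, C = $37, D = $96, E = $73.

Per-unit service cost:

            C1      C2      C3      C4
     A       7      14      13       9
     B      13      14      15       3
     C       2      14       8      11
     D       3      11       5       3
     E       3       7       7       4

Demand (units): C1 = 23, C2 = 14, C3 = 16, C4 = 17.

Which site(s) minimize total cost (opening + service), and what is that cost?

For any fixed open set, each post office goes to its cheapest open site; total = fixed + service.
{E}: C1→E 3·23=69, C2→E 7·14=98, C3→E 7·16=112, C4→E 4·17=68. Service 347; fixed 73; total 420.
{C, E}: C1→C 2·23=46, C2→E 7·14=98, C3→E 7·16=112, C4→E 4·17=68. Service 324; fixed 110; total 434.
{D}: service 354 + fixed 96 = 450
{A, B, C, D, E}: C1→C 2·23=46, C2→E 7·14=98, C3→D 5·16=80, C4→B 3·17=51. Service 275; fixed 393; total 668.
No other subset beats 420.

Open E only; minimum total cost 420.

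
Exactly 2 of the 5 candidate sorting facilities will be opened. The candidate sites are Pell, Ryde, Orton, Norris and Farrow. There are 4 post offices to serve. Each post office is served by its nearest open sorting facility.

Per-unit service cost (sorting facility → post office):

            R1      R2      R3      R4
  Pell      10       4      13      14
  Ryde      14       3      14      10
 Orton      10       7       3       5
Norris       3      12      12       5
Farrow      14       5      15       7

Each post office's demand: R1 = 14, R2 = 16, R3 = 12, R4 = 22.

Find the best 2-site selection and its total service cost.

Choose Orton and Norris; total service cost 300.

With exactly 2 open, each post office uses its cheapest among the chosen.
{Orton, Norris}: R1→Norris 3·14=42, R2→Orton 7·16=112, R3→Orton 3·12=36, R4→Orton 5·22=110. Service cost 300.
{Ryde, Orton}: service cost 334
{Ryde, Norris}: service cost 344
Among all 10 size-2 choices, {Orton, Norris} is lowest.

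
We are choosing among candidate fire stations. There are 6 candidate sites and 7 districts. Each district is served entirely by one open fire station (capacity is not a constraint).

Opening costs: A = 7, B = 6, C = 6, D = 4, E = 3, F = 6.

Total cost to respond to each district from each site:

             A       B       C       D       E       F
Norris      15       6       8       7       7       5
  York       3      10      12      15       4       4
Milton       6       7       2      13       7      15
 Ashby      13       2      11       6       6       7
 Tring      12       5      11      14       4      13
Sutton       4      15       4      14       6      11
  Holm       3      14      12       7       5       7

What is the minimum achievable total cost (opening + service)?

Minimum total cost: 41

For any fixed open set, each district goes to its cheapest open site; total = fixed + service.
{C, E}: Norris→E 7, York→E 4, Milton→C 2, Ashby→E 6, Tring→E 4, Sutton→C 4, Holm→E 5. Service 32; fixed 9; total 41.
{A, B}: service 29 + fixed 13 = 42
{B, C, E}: service 27 + fixed 15 = 42
{A, B, C, D, E, F}: service 23 + fixed 32 = 55
No other subset beats 41.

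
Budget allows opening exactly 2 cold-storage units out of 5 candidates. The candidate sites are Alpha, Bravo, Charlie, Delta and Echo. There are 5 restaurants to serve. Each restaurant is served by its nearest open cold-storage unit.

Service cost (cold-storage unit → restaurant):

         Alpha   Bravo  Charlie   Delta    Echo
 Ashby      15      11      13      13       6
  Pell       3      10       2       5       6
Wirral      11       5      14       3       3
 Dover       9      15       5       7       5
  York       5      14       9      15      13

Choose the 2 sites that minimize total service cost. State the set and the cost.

With exactly 2 open, each restaurant uses its cheapest among the chosen.
{Alpha, Echo}: Ashby→Echo 6, Pell→Alpha 3, Wirral→Echo 3, Dover→Echo 5, York→Alpha 5. Service cost 22.
{Charlie, Echo}: service cost 25
{Alpha, Delta}: service cost 31
Among all 10 size-2 choices, {Alpha, Echo} is lowest.

Choose Alpha and Echo; total service cost 22.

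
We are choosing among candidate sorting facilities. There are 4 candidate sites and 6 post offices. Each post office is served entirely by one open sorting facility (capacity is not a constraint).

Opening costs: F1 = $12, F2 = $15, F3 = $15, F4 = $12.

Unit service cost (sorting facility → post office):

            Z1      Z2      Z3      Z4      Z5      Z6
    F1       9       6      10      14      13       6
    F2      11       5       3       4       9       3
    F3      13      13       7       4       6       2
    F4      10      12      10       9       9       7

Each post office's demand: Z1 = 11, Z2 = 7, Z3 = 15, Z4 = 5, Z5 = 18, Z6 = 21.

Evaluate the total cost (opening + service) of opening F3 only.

Each post office is assigned to its cheapest site among the open ones.
{F3}: Z1→F3 13·11=143, Z2→F3 13·7=91, Z3→F3 7·15=105, Z4→F3 4·5=20, Z5→F3 6·18=108, Z6→F3 2·21=42. Service 509; fixed 15; total 524.

Total cost: 524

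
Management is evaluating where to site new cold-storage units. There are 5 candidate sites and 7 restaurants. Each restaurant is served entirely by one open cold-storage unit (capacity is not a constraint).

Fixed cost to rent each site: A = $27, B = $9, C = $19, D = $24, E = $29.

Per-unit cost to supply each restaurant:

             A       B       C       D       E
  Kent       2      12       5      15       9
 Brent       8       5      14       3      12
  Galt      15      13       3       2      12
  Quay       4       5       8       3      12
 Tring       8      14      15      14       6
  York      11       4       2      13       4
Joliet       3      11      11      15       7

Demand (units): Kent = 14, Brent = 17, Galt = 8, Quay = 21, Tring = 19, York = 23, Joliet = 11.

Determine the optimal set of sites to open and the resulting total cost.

For any fixed open set, each restaurant goes to its cheapest open site; total = fixed + service.
{A, C, D, E}: Kent→A 2·14=28, Brent→D 3·17=51, Galt→D 2·8=16, Quay→D 3·21=63, Tring→E 6·19=114, York→C 2·23=46, Joliet→A 3·11=33. Service 351; fixed 99; total 450.
{A, B, C, D, E}: Kent→A 2·14=28, Brent→D 3·17=51, Galt→D 2·8=16, Quay→D 3·21=63, Tring→E 6·19=114, York→C 2·23=46, Joliet→A 3·11=33. Service 351; fixed 108; total 459.
{A, C, D}: service 389 + fixed 70 = 459
{B}: Kent→B 12·14=168, Brent→B 5·17=85, Galt→B 13·8=104, Quay→B 5·21=105, Tring→B 14·19=266, York→B 4·23=92, Joliet→B 11·11=121. Service 941; fixed 9; total 950.
No other subset beats 450.

Open A, C, D and E; minimum total cost 450.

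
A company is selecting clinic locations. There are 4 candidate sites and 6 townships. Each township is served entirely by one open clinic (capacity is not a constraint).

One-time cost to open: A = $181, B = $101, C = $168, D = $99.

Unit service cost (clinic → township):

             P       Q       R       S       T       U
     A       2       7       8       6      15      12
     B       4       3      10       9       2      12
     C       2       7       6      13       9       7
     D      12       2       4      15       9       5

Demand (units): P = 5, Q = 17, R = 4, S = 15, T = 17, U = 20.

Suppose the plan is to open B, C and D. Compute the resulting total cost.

Each township is assigned to its cheapest site among the open ones.
{B, C, D}: P→C 2·5=10, Q→D 2·17=34, R→D 4·4=16, S→B 9·15=135, T→B 2·17=34, U→D 5·20=100. Service 329; fixed 368; total 697.

Total cost: 697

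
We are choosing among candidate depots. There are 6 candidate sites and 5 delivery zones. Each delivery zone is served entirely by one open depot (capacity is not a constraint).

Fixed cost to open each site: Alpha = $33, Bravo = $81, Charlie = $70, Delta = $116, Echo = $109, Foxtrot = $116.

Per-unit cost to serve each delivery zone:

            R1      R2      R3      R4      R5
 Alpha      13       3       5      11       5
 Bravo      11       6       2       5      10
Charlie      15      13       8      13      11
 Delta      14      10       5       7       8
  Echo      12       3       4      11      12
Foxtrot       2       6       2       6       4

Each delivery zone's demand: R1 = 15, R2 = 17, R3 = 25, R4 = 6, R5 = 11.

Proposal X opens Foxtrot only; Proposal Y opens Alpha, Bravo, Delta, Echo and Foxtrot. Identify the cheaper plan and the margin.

Proposal X: {Foxtrot}: R1→Foxtrot 2·15=30, R2→Foxtrot 6·17=102, R3→Foxtrot 2·25=50, R4→Foxtrot 6·6=36, R5→Foxtrot 4·11=44. Service 262; fixed 116; total 378.
Proposal Y: {Alpha, Bravo, Delta, Echo, Foxtrot}: R1→Foxtrot 2·15=30, R2→Alpha 3·17=51, R3→Bravo 2·25=50, R4→Bravo 5·6=30, R5→Foxtrot 4·11=44. Service 205; fixed 455; total 660.
Difference: |378 − 660| = 282.

Proposal X is cheaper by 282.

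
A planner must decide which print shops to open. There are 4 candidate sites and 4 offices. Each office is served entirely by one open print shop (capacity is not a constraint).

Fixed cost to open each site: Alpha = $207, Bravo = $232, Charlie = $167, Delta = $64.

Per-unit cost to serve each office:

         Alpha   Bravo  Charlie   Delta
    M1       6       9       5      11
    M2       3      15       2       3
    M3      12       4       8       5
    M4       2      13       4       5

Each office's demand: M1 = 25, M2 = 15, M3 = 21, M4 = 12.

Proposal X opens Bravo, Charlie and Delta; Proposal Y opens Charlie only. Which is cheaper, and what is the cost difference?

Proposal X: {Bravo, Charlie, Delta}: M1→Charlie 5·25=125, M2→Charlie 2·15=30, M3→Bravo 4·21=84, M4→Charlie 4·12=48. Service 287; fixed 463; total 750.
Proposal Y: {Charlie}: M1→Charlie 5·25=125, M2→Charlie 2·15=30, M3→Charlie 8·21=168, M4→Charlie 4·12=48. Service 371; fixed 167; total 538.
Difference: |750 − 538| = 212.

Proposal Y is cheaper by 212.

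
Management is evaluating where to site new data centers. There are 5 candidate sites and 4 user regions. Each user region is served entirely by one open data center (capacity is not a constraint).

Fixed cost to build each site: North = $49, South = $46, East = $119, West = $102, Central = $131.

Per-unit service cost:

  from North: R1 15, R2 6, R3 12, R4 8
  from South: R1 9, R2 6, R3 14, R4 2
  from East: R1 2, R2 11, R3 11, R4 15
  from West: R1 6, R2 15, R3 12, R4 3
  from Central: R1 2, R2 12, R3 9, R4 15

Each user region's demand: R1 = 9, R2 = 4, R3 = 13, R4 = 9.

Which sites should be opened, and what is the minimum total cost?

For any fixed open set, each user region goes to its cheapest open site; total = fixed + service.
{South}: R1→South 9·9=81, R2→South 6·4=24, R3→South 14·13=182, R4→South 2·9=18. Service 305; fixed 46; total 351.
{South, Central}: R1→Central 2·9=18, R2→South 6·4=24, R3→Central 9·13=117, R4→South 2·9=18. Service 177; fixed 177; total 354.
{South, East}: R1→East 2·9=18, R2→South 6·4=24, R3→East 11·13=143, R4→South 2·9=18. Service 203; fixed 165; total 368.
{North, South, East, West, Central}: service 177 + fixed 447 = 624
No other subset beats 351.

Open South only; minimum total cost 351.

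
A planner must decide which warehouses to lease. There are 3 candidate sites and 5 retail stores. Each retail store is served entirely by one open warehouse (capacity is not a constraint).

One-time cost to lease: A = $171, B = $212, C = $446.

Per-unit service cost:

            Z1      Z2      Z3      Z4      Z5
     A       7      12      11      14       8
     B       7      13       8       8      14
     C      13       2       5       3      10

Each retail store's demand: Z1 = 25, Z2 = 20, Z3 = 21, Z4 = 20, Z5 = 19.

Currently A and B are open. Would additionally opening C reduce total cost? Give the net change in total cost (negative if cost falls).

Current service cost with {A, B}: 895.
Adding C: each retail store re-picks its cheapest; new service cost 532, saving 363.
Extra fixed cost: 446. Net change = 446 − 363 = 83.
(Totals: 1278 → 1361.)

No — net change +83 (cost rises by 83).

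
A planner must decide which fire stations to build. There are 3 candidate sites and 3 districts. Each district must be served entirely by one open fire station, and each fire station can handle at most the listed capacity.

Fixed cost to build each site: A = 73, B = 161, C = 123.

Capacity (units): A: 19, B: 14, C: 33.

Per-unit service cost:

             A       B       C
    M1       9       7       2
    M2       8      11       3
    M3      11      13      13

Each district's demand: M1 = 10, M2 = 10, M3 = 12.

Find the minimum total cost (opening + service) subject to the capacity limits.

Minimum total cost: 329

Open {C}: M1→C 2·10=20, M2→C 3·10=30, M3→C 13·12=156.
Loads: C carries 32/33. Service 206; fixed 123; total 329.
Next best feasible plan costs 378.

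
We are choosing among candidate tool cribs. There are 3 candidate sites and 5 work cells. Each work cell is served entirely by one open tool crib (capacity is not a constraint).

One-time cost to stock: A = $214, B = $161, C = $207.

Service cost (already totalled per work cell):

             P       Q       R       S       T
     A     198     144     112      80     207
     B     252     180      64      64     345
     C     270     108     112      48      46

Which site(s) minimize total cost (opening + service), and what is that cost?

For any fixed open set, each work cell goes to its cheapest open site; total = fixed + service.
{C}: P→C 270, Q→C 108, R→C 112, S→C 48, T→C 46. Service 584; fixed 207; total 791.
{B, C}: service 518 + fixed 368 = 886
{A, C}: service 512 + fixed 421 = 933
{A, B, C}: P→A 198, Q→C 108, R→B 64, S→C 48, T→C 46. Service 464; fixed 582; total 1046.
No other subset beats 791.

Open C only; minimum total cost 791.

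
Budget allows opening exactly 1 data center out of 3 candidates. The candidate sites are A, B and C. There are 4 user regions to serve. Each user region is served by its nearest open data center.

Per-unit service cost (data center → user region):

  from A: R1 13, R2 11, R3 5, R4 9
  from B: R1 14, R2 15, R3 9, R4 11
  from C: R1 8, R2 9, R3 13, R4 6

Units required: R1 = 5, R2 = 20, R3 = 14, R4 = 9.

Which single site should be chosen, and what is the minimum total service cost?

Choose A only; total service cost 436.

With exactly 1 open, each user region uses its cheapest among the chosen.
{A}: R1→A 13·5=65, R2→A 11·20=220, R3→A 5·14=70, R4→A 9·9=81. Service cost 436.
{C}: service cost 456
{B}: service cost 595
Among all 3 size-1 choices, {A} is lowest.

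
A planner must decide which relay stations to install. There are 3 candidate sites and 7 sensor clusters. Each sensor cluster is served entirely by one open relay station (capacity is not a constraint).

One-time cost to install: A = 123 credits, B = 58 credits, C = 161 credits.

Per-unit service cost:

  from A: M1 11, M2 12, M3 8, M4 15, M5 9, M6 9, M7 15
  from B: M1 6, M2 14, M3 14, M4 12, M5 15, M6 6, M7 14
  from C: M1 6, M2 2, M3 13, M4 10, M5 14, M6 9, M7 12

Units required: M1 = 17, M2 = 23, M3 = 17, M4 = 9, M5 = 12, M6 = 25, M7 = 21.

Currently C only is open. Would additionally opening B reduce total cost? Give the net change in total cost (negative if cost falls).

Yes — net change −17 (cost falls by 17).

Current service cost with {C}: 1104.
Adding B: each sensor cluster re-picks its cheapest; new service cost 1029, saving 75.
Extra fixed cost: 58. Net change = 58 − 75 = -17.
(Totals: 1265 → 1248.)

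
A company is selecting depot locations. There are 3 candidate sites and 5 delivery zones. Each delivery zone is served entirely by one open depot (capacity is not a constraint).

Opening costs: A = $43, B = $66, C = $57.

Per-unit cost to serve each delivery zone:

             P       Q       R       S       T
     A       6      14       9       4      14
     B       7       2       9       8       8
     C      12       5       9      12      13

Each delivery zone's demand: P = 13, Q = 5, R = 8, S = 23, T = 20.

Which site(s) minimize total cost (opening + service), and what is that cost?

Open A and B; minimum total cost 521.

For any fixed open set, each delivery zone goes to its cheapest open site; total = fixed + service.
{A, B}: P→A 6·13=78, Q→B 2·5=10, R→A 9·8=72, S→A 4·23=92, T→B 8·20=160. Service 412; fixed 109; total 521.
{A, B, C}: P→A 6·13=78, Q→B 2·5=10, R→A 9·8=72, S→A 4·23=92, T→B 8·20=160. Service 412; fixed 166; total 578.
{B}: P→B 7·13=91, Q→B 2·5=10, R→B 9·8=72, S→B 8·23=184, T→B 8·20=160. Service 517; fixed 66; total 583.
{A}: service 592 + fixed 43 = 635
No other subset beats 521.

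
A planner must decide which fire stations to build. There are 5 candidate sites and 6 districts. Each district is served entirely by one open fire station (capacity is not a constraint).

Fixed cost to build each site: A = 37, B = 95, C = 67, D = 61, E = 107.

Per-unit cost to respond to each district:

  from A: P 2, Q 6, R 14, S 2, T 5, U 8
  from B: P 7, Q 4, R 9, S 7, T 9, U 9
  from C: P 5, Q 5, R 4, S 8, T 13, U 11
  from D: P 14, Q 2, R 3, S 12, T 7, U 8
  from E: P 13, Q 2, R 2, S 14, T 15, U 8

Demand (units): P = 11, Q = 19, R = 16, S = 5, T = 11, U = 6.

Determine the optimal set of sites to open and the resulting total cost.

Open A and D; minimum total cost 319.

For any fixed open set, each district goes to its cheapest open site; total = fixed + service.
{A, D}: P→A 2·11=22, Q→D 2·19=38, R→D 3·16=48, S→A 2·5=10, T→A 5·11=55, U→A 8·6=48. Service 221; fixed 98; total 319.
{A, E}: service 205 + fixed 144 = 349
{A, C, D}: service 221 + fixed 165 = 386
{A, B, C, D, E}: P→A 2·11=22, Q→D 2·19=38, R→E 2·16=32, S→A 2·5=10, T→A 5·11=55, U→A 8·6=48. Service 205; fixed 367; total 572.
No other subset beats 319.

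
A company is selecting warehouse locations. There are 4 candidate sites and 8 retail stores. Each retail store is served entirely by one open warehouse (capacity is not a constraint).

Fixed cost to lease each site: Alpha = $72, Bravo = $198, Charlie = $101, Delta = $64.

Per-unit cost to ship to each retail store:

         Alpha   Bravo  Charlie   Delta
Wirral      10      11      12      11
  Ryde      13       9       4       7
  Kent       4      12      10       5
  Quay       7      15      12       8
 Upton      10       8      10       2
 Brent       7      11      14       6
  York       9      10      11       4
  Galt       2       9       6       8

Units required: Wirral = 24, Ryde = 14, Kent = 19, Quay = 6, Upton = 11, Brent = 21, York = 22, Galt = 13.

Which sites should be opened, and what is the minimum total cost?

Open Alpha and Delta; minimum total cost 854.

For any fixed open set, each retail store goes to its cheapest open site; total = fixed + service.
{Alpha, Delta}: Wirral→Alpha 10·24=240, Ryde→Delta 7·14=98, Kent→Alpha 4·19=76, Quay→Alpha 7·6=42, Upton→Delta 2·11=22, Brent→Delta 6·21=126, York→Delta 4·22=88, Galt→Alpha 2·13=26. Service 718; fixed 136; total 854.
{Delta}: Wirral→Delta 11·24=264, Ryde→Delta 7·14=98, Kent→Delta 5·19=95, Quay→Delta 8·6=48, Upton→Delta 2·11=22, Brent→Delta 6·21=126, York→Delta 4·22=88, Galt→Delta 8·13=104. Service 845; fixed 64; total 909.
{Alpha, Charlie, Delta}: service 676 + fixed 237 = 913
{Alpha, Bravo, Charlie, Delta}: service 676 + fixed 435 = 1111
No other subset beats 854.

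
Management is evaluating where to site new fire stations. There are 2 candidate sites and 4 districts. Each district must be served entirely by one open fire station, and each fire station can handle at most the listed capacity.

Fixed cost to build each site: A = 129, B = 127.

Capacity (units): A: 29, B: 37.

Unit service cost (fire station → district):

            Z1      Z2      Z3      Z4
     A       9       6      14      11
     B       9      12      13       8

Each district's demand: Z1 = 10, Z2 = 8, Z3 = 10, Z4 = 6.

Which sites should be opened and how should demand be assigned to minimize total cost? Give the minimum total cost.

Minimum total cost: 491

Open {B}: Z1→B 9·10=90, Z2→B 12·8=96, Z3→B 13·10=130, Z4→B 8·6=48.
Loads: B carries 34/37. Service 364; fixed 127; total 491.
Next best feasible plan costs 572.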